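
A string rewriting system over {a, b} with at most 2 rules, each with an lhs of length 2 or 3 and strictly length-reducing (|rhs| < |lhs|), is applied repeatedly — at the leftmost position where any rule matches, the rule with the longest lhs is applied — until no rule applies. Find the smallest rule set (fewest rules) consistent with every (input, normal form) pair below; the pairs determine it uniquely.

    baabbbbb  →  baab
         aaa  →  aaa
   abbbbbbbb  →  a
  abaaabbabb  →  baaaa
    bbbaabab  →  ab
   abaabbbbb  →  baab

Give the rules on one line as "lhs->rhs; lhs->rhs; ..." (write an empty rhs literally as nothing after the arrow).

  | baabbbbb => baabbb => baab
  | aaa
  | abbbbbbbb => abbbbbb => abbbb => abb => a
  | abaaabbabb => baaabbabb => baaaabb => baaaa

aba->ba; bb->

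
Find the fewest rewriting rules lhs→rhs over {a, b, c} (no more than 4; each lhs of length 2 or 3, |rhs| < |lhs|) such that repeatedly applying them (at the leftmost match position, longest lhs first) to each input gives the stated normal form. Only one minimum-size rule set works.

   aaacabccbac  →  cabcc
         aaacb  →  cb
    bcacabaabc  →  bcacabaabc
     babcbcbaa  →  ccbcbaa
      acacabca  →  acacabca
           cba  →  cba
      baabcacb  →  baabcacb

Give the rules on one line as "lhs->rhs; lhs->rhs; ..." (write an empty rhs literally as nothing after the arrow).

aaa->; bab->c; bac->

  | aaacabccbac => cabccbac => cabcc
  | aaacb => cb
  | bcacabaabc
  | babcbcbaa => ccbcbaa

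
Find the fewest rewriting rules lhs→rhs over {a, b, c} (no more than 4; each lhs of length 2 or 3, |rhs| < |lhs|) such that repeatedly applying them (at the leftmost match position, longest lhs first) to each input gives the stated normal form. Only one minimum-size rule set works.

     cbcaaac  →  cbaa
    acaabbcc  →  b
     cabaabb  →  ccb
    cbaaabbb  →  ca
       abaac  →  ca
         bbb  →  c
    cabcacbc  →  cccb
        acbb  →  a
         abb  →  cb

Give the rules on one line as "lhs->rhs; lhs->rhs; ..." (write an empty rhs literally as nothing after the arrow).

  | cbcaaac => cbaaac => cbaa
  | acaabbcc => aabbcc => acbcc => bcc => bc => b
  | cabaabb => ccaabb => ccacb => ccb
  | cbaaabbb => cbaacbb => cbabb => cbcb => cbb => ca

ab->c; ac->; bb->a; bc->b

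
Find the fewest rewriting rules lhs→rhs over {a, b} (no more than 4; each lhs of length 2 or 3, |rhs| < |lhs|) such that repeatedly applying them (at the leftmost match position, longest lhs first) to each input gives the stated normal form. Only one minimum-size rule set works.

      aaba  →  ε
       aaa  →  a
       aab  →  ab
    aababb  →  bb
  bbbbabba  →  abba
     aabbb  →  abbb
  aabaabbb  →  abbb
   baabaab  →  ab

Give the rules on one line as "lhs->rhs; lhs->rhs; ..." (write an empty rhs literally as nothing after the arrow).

aa->a; aba->; bab->ab

  | aaba => aba => ε
  | aaa => aa => a
  | aab => ab
  | aababb => ababb => bb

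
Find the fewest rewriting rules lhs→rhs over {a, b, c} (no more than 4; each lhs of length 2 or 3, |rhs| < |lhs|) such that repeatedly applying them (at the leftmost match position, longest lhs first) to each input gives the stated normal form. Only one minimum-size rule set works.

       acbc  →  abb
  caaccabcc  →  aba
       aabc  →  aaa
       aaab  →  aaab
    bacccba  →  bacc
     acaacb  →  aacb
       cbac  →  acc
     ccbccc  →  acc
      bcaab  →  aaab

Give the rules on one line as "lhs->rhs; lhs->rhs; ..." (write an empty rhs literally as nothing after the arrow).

  | acbc => abb
  | caaccabcc => accabcc => acbcc => abbc => aba
  | aabc => aaa
  | aaab

bc->a; ca->; cba->ac; cbc->bb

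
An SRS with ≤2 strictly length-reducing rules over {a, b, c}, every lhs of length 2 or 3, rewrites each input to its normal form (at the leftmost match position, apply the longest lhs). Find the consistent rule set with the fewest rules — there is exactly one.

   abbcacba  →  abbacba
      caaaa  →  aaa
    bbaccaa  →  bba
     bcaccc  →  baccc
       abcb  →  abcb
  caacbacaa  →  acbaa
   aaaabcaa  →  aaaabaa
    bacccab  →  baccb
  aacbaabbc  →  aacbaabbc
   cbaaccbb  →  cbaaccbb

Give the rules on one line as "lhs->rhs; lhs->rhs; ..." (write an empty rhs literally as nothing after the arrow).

bca->ba; ca->

  | abbcacba => abbacba
  | caaaa => aaa
  | bbaccaa => bbaca => bba
  | bcaccc => baccc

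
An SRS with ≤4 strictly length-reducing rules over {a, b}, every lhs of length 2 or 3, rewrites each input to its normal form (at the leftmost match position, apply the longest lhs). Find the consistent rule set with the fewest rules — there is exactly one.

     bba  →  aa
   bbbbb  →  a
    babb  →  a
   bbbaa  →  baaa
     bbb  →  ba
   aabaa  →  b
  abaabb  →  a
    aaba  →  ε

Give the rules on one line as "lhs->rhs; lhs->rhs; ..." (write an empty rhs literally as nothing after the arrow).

ab->; aba->b; bb->a; bbb->ba

  | bba => aa
  | bbbbb => babb => bb => a
  | babb => bb => a
  | bbbaa => baaa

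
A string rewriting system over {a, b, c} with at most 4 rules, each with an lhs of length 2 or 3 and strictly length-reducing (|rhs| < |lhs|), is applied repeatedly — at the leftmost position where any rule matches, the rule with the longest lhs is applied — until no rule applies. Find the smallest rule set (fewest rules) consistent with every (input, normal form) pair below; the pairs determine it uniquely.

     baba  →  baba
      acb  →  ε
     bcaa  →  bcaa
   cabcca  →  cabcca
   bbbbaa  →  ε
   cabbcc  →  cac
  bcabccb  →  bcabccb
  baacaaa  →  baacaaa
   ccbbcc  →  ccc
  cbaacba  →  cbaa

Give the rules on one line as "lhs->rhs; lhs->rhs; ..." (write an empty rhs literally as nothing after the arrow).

  | baba
  | acb => ε
  | bcaa
  | cabcca

acb->; bba->; bbc->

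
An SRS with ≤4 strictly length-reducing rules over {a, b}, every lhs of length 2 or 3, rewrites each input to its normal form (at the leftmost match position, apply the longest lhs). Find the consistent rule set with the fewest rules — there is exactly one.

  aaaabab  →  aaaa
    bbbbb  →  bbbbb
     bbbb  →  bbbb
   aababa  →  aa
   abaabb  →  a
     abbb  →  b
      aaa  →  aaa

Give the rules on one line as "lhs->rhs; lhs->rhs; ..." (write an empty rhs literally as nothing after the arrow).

  | aaaabab => aaaab => aaaa
  | bbbbb
  | bbbb
  | aababa => aaba => aa

ab->a; aba->a; abb->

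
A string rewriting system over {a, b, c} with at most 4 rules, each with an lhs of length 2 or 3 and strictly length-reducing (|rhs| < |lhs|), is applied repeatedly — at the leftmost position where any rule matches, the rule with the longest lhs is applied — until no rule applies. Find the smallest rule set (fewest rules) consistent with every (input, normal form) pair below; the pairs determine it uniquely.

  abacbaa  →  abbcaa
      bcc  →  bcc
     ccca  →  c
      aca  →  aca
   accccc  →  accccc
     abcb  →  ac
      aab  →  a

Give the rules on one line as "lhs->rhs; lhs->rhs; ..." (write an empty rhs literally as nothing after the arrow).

aab->a; acb->bc; bcb->c; cca->

  | abacbaa => abbcaa
  | bcc
  | ccca => c
  | aca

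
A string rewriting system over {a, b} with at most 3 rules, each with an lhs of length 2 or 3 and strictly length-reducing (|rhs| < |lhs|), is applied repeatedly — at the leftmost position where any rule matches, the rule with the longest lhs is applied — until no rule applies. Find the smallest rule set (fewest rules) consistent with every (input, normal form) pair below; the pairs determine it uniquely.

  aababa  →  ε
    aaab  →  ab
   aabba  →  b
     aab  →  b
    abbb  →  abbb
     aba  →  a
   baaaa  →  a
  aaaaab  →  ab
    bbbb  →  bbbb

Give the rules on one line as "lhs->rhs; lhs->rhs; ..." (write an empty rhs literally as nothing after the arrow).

aa->; ba->

  | aababa => baba => ba => ε
  | aaab => ab
  | aabba => bba => b
  | aab => b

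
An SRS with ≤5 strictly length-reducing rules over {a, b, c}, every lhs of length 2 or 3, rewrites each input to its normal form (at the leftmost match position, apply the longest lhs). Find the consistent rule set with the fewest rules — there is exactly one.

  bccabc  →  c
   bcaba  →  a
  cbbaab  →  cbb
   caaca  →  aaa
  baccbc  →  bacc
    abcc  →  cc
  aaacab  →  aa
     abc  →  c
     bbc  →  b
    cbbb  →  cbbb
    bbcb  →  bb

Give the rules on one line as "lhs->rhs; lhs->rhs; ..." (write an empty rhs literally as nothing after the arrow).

  | bccabc => cabc => abc => c
  | bcaba => aba => a
  | cbbaab => cbb
  | caaca => aaca => aaa

aab->; ab->; bc->; ca->a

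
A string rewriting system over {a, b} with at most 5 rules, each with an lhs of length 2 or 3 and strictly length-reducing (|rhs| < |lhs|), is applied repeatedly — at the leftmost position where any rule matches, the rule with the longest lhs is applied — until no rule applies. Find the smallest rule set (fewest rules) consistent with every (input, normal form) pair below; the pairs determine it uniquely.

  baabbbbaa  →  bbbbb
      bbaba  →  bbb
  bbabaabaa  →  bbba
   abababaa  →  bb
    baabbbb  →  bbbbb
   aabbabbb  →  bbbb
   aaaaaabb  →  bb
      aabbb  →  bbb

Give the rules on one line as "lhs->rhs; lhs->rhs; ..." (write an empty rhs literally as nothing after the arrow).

  | baabbbbaa => bbbbbaa => bbbbb
  | bbaba => bbab => bbb
  | bbabaabaa => bbababaa => bbabbaa => bbbaaa => bbba
  | abababaa => abbabaa => baabaa => bbaa => bb

aa->; ab->b; aba->ab; abb->ba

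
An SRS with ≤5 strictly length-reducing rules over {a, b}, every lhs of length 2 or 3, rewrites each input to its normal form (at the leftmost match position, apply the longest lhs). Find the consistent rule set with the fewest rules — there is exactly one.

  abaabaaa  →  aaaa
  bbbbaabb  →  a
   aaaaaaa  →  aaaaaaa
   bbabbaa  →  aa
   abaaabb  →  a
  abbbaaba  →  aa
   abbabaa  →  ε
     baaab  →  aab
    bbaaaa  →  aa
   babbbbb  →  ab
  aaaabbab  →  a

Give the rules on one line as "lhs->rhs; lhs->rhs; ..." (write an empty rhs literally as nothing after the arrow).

  | abaabaaa => aabaaa => aaaa
  | bbbbaabb => abbaabb => bbaabb => babb => bb => a
  | aaaaaaa
  | bbabbaa => bbbaa => abaa => aa

abb->bb; ba->; bb->a; bba->b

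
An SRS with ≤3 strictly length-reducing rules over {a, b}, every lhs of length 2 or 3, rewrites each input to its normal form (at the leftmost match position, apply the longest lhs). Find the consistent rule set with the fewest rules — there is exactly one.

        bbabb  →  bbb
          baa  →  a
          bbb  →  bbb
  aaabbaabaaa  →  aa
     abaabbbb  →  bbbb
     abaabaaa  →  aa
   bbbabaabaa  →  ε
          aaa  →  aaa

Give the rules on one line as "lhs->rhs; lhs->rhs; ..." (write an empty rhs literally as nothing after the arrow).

ab->b; ba->

  | bbabb => bbb
  | baa => a
  | bbb
  | aaabbaabaaa => aabbaabaaa => abbaabaaa => bbaabaaa => babaaa => baaa => aa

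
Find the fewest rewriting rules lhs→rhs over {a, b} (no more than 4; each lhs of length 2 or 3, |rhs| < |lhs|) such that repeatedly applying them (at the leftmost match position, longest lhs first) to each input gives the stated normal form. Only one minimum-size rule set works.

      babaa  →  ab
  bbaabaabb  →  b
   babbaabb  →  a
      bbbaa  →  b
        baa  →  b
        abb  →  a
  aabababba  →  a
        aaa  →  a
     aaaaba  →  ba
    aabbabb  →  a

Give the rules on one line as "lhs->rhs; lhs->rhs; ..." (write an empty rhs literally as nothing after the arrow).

  | babaa => abaa => ab
  | bbaabaabb => aabaabb => baabb => bbb => b
  | babbaabb => abbaabb => aaabb => abb => a
  | bbbaa => baa => b

aa->; bab->ab; bb->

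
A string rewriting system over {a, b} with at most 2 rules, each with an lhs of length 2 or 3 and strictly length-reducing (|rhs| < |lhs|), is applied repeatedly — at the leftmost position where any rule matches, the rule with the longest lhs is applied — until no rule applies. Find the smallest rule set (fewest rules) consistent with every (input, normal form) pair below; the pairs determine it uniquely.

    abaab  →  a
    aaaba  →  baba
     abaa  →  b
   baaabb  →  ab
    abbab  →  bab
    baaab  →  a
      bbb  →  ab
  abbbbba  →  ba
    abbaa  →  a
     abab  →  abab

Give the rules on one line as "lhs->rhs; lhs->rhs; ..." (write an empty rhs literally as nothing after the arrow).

  | abaab => abbb => aab => bb => a
  | aaaba => baba
  | abaa => abb => aa => b
  | baaabb => bbabb => aabb => bbb => ab

aa->b; bb->a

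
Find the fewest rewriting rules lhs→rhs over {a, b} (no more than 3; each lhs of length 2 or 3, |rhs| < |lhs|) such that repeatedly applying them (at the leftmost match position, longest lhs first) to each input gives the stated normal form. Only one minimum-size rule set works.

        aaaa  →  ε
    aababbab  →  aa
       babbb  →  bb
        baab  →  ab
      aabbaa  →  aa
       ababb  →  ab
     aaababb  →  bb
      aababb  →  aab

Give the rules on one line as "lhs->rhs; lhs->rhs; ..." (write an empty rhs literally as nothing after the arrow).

aaa->b; ba->; bab->

  | aaaa => ba => ε
  | aababbab => aabab => aa
  | babbb => bb
  | baab => ab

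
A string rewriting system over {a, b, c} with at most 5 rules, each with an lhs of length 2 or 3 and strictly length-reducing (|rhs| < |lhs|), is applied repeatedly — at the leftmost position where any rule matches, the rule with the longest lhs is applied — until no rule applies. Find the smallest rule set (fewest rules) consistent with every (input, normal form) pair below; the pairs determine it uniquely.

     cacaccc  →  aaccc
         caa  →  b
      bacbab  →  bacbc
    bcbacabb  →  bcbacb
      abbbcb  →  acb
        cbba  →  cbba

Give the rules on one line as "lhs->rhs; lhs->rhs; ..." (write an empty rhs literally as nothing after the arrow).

ab->c; bbc->ac; ca->a; caa->b

  | cacaccc => acaccc => aaccc
  | caa => b
  | bacbab => bacbc
  | bcbacabb => bcbaabb => bcbacb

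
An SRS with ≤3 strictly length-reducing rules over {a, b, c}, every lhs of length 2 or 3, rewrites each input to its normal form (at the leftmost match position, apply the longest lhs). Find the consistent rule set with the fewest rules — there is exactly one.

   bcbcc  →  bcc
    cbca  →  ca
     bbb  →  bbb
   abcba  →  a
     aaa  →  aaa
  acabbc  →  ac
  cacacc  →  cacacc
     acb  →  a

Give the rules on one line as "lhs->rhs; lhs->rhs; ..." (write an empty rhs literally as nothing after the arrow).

ab->; cb->

  | bcbcc => bcc
  | cbca => ca
  | bbb
  | abcba => cba => a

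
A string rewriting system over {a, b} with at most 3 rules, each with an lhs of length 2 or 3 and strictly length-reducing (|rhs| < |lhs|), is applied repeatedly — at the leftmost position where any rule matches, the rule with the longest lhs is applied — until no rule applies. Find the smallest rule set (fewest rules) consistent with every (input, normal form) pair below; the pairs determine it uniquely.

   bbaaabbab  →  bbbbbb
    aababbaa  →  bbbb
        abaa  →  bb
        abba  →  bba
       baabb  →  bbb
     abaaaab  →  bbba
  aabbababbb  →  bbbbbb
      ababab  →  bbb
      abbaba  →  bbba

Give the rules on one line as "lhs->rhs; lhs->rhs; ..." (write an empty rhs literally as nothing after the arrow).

  | bbaaabbab => bbbabbab => bbbbbab => bbbbbb
  | aababbaa => baabbaa => bbabaa => bbbaa => bbbb
  | abaa => baa => bb
  | abba => bba

aa->b; aab->ba; ab->b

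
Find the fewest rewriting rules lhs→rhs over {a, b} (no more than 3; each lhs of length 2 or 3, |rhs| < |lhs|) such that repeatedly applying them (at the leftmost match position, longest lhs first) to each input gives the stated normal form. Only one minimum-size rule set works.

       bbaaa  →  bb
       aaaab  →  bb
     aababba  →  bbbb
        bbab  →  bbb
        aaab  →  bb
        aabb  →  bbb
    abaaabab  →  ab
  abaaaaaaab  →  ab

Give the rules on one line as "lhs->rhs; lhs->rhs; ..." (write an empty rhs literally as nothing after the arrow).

aa->b; abb->ab; ba->b

  | bbaaa => bbaa => bba => bb
  | aaaab => baab => bab => bb
  | aababba => bbabba => bbbba => bbbb
  | bbab => bbb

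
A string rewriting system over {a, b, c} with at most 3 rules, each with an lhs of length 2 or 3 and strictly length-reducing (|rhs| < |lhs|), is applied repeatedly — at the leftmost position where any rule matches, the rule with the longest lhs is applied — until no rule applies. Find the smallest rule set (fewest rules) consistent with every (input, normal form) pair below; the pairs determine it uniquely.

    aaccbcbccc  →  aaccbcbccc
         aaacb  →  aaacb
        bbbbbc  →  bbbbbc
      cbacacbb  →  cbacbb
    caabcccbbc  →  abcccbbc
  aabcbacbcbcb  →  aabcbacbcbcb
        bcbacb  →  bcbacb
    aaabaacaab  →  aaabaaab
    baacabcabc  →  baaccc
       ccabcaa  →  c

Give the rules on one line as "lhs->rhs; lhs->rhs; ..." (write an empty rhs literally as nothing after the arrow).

ca->; cab->c

  | aaccbcbccc
  | aaacb
  | bbbbbc
  | cbacacbb => cbacbb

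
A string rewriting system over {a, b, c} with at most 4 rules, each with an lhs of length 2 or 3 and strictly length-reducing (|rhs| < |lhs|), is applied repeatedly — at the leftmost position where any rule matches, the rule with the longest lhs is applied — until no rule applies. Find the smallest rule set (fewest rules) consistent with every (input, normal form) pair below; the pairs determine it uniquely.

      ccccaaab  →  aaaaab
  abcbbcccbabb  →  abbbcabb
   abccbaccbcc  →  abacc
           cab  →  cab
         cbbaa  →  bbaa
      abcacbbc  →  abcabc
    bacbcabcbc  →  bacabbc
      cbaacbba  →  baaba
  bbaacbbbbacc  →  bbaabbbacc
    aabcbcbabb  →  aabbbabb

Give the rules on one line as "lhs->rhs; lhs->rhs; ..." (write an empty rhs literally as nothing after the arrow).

  | ccccaaab => ccaaaab => aaaaab
  | abcbbcccbabb => abbbcccbabb => abbbcabb
  | abccbaccbcc => abaccbcc => abacc
  | cab

acb->a; cb->b; cca->aa; ccb->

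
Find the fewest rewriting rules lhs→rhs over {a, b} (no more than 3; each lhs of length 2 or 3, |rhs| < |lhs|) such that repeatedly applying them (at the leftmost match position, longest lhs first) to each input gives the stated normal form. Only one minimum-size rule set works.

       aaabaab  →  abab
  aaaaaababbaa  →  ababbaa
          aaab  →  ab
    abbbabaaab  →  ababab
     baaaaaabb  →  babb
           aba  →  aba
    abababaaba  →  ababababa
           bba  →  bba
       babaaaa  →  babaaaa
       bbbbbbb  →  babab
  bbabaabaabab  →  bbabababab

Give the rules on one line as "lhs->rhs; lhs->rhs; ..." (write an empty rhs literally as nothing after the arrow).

aab->ab; bbb->ba

  | aaabaab => aabaab => abaab => abab
  | aaaaaababbaa => aaaaababbaa => aaaababbaa => aaababbaa => aababbaa => ababbaa
  | aaab => aab => ab
  | abbbabaaab => abaabaaab => ababaaab => ababaab => ababab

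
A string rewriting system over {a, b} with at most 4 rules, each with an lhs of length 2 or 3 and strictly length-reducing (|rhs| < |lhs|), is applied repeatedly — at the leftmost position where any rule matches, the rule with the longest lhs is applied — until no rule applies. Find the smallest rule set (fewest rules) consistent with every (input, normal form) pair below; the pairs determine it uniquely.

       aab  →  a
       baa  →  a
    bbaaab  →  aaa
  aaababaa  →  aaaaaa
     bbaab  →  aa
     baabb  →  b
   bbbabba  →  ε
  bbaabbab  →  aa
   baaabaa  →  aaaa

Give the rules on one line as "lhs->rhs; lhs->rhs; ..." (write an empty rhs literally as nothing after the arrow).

ab->; aba->aa; ba->; bba->aa

  | aab => a
  | baa => a
  | bbaaab => aaaab => aaa
  | aaababaa => aaaabaa => aaaaaa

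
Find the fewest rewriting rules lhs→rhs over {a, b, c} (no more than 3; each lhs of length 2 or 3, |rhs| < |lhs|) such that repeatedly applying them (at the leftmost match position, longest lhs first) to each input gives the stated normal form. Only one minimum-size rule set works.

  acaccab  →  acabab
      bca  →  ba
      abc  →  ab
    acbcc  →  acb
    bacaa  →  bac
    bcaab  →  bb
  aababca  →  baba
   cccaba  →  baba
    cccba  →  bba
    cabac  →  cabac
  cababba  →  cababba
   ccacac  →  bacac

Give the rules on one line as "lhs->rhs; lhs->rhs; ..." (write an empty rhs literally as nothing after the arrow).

aa->; bc->b; cc->b

  | acaccab => acabab
  | bca => ba
  | abc => ab
  | acbcc => acbc => acb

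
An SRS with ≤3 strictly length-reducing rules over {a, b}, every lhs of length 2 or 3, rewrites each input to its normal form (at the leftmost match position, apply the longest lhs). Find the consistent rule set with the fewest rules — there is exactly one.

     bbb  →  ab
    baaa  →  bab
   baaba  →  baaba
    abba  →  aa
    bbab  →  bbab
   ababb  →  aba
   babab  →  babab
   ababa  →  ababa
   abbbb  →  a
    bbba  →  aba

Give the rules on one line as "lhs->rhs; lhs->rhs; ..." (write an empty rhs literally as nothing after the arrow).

  | bbb => ab
  | baaa => bab
  | baaba
  | abba => aa

aaa->ab; abb->a; bbb->ab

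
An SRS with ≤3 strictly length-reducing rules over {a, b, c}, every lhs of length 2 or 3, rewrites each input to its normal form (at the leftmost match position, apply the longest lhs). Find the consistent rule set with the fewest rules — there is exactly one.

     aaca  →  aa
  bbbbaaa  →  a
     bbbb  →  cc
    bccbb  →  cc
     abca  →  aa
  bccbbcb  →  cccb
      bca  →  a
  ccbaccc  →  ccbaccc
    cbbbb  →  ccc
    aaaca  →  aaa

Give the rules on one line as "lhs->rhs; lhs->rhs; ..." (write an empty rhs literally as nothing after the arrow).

  | aaca => aa
  | bbbbaaa => cbbaaa => ccaaa => caa => a
  | bbbb => cbb => cc
  | bccbb => cbb => cc

bb->c; bc->; ca->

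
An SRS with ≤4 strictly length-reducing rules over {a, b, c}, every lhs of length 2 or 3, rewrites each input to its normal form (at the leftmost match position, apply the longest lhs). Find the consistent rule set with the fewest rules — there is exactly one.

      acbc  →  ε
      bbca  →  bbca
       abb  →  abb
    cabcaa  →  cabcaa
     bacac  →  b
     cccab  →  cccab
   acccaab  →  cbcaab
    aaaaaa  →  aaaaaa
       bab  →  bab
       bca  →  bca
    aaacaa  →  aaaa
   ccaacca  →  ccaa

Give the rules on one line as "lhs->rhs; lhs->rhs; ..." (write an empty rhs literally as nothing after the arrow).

  | acbc => ac => ε
  | bbca
  | abb
  | cabcaa

ac->; acb->a; acc->cb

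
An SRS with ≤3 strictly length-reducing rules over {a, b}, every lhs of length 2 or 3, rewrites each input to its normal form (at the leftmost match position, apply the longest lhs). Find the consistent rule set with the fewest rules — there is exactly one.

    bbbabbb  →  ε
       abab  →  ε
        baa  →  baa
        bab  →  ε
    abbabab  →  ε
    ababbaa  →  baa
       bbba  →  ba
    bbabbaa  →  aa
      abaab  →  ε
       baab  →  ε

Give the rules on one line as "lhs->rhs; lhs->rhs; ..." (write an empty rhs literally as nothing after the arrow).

ab->b; bb->

  | bbbabbb => babbb => bbbb => bb => ε
  | abab => bab => bb => ε
  | baa
  | bab => bb => ε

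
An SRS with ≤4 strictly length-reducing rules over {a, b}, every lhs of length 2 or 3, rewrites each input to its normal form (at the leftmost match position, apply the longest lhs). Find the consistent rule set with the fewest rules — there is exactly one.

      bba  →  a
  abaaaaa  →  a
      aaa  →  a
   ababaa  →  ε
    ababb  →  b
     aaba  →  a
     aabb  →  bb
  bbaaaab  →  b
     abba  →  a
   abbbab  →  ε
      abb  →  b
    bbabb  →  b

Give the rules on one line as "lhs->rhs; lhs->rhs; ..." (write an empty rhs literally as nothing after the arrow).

aa->; ab->; ba->a

  | bba => ba => a
  | abaaaaa => aaaaa => aaa => a
  | aaa => a
  | ababaa => abaa => aa => ε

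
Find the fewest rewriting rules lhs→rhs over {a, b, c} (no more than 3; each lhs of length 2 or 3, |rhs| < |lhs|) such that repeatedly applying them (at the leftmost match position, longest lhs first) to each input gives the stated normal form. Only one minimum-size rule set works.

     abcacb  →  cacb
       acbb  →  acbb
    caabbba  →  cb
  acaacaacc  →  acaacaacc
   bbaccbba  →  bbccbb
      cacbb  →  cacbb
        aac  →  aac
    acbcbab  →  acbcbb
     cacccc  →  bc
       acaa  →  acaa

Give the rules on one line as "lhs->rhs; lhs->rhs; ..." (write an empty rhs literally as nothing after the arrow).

ab->; ba->b; ccc->bc

  | abcacb => cacb
  | acbb
  | caabbba => cabba => cba => cb
  | acaacaacc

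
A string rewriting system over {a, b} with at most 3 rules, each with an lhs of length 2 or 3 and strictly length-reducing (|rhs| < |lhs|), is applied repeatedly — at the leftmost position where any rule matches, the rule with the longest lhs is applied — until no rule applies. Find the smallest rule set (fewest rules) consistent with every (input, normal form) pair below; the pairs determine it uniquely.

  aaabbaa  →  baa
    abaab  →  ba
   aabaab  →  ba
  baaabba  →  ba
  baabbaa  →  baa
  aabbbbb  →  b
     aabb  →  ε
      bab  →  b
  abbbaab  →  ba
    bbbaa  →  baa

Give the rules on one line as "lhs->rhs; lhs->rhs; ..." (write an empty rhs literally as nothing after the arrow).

ab->; aba->ba; bb->b

  | aaabbaa => aabaa => abaa => baa
  | abaab => baab => ba
  | aabaab => abaab => baab => ba
  | baaabba => baaba => baba => bba => ba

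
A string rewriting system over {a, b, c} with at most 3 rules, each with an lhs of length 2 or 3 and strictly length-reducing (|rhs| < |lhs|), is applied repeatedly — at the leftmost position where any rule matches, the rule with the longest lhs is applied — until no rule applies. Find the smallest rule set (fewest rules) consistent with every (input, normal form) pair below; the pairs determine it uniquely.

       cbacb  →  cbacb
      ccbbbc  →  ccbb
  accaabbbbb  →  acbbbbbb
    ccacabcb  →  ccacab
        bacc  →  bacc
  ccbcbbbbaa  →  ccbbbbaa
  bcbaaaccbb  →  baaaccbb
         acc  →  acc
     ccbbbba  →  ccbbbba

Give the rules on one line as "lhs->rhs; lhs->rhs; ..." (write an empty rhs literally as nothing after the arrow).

  | cbacb
  | ccbbbc => ccbb
  | accaabbbbb => acbbbbbb
  | ccacabcb => ccacab

bc->; caa->b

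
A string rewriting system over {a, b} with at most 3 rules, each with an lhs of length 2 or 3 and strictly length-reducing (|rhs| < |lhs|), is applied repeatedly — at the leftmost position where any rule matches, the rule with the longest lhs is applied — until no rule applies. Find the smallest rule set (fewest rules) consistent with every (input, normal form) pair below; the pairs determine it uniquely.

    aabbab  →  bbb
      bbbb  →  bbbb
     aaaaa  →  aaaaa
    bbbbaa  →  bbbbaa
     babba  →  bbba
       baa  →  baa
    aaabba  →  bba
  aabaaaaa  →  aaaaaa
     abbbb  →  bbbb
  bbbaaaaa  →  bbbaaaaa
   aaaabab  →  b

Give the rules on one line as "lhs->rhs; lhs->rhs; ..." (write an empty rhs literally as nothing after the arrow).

ab->b; aba->a

  | aabbab => abbab => bbab => bbb
  | bbbb
  | aaaaa
  | bbbbaa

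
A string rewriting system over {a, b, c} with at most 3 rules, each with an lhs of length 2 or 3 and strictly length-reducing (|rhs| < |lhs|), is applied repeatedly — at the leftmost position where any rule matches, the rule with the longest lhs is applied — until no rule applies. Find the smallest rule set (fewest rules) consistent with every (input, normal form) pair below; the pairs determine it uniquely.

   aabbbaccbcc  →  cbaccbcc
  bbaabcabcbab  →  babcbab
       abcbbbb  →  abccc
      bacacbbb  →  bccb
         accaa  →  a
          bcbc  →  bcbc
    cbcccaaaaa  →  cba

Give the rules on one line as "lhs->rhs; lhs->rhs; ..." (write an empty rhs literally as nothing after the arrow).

aa->; bb->c; ca->a

  | aabbbaccbcc => bbbaccbcc => cbaccbcc
  | bbaabcabcbab => caabcabcbab => aabcabcbab => bcabcbab => babcbab
  | abcbbbb => abccbb => abccc
  | bacacbbb => baacbbb => bcbbb => bccb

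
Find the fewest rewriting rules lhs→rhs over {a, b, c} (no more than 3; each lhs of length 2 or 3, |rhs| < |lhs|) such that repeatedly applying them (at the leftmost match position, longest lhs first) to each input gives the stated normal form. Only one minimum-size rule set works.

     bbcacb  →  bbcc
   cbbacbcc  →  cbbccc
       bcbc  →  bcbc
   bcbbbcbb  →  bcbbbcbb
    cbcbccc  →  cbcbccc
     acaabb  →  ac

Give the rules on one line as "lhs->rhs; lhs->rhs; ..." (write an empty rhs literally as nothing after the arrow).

  | bbcacb => bbcc
  | cbbacbcc => cbbccc
  | bcbc
  | bcbbbcbb

ab->; acb->c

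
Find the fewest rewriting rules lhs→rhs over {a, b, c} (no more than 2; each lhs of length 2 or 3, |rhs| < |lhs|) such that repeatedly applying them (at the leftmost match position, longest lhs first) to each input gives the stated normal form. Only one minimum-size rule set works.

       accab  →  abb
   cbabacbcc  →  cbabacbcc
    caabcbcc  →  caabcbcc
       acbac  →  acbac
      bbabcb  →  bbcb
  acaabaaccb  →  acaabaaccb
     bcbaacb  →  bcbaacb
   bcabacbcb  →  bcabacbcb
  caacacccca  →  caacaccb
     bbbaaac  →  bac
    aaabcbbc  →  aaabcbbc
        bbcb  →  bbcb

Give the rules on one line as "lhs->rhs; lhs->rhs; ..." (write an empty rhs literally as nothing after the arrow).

  | accab => abb
  | cbabacbcc
  | caabcbcc
  | acbac

bba->b; cca->b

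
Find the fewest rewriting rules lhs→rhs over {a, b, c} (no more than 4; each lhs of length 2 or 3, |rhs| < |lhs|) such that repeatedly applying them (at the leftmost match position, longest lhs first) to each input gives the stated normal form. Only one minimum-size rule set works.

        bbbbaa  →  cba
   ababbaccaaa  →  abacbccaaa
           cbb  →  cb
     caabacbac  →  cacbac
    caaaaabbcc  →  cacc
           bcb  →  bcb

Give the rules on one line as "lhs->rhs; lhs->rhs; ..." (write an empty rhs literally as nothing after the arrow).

  | bbbbaa => bbbaa => bbaa => cba
  | ababbaccaaa => abacbccaaa
  | cbb => cb
  | caabacbac => cacbac

aab->; bb->b; bba->cb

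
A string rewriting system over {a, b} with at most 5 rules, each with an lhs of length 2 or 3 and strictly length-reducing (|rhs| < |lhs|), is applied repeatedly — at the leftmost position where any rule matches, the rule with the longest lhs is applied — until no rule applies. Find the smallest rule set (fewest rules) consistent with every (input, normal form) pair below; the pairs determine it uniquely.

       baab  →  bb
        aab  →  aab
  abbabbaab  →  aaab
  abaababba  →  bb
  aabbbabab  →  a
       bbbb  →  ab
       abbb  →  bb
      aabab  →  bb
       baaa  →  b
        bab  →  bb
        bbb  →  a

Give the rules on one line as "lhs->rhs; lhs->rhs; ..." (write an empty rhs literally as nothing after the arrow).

  | baab => bab => bb
  | aab
  | abbabbaab => babbaab => bbbaab => aaab
  | abaababba => bbababba => bbbabba => aabba => aba => bb

aba->bb; abb->b; ba->b; bbb->a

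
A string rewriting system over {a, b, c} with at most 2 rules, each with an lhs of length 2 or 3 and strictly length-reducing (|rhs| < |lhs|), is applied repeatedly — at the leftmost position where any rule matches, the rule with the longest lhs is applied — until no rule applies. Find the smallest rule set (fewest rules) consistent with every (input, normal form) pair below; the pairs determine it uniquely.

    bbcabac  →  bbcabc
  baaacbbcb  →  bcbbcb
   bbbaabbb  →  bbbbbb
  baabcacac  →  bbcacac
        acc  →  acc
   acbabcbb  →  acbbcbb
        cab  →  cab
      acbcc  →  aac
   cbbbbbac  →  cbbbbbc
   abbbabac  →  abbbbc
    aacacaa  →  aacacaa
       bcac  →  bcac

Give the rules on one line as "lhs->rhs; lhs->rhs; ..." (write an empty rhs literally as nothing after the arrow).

  | bbcabac => bbcabc
  | baaacbbcb => baacbbcb => bacbbcb => bcbbcb
  | bbbaabbb => bbbabbb => bbbbbb
  | baabcacac => babcacac => bbcacac

ba->b; cbc->a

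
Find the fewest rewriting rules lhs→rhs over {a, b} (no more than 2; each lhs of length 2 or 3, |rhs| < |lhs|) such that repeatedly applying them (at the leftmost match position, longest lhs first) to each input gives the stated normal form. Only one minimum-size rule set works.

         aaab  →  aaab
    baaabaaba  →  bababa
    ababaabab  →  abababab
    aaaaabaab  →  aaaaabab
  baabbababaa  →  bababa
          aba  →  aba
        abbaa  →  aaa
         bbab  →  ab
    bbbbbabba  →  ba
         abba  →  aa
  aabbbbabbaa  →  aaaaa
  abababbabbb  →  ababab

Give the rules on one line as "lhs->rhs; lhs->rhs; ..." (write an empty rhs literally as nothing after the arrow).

baa->ba; bb->

  | aaab
  | baaabaaba => baabaaba => babaaba => bababa
  | ababaabab => abababab
  | aaaaabaab => aaaaabab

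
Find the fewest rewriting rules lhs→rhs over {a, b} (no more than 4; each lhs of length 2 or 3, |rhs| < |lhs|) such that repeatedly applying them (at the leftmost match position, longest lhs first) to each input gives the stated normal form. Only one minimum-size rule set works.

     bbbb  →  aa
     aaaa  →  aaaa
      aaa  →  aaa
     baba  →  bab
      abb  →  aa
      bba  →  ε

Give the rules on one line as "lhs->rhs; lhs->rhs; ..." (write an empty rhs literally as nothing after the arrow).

  | bbbb => abb => aa
  | aaaa
  | aaa
  | baba => bab

aba->ab; bb->a; bba->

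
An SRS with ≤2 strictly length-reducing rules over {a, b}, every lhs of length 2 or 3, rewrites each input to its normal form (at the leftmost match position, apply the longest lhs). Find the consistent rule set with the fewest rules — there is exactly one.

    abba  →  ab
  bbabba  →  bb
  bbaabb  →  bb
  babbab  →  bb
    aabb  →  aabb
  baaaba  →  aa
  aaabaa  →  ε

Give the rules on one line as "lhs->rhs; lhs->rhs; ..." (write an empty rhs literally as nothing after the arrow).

  | abba => ab
  | bbabba => bbba => bb
  | bbaabb => babb => bb
  | babbab => bbab => bb

aaa->b; ba->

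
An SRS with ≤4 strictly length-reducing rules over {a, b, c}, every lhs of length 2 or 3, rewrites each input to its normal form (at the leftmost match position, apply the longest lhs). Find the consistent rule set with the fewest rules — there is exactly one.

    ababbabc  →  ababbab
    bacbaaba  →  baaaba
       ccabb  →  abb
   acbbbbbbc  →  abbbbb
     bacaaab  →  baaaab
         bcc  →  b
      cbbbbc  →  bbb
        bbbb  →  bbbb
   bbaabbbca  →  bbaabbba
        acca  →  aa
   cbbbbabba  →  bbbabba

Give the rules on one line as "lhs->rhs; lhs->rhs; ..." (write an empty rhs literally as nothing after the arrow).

  | ababbabc => ababbab
  | bacbaaba => baaaba
  | ccabb => cabb => abb
  | acbbbbbbc => abbbbbc => abbbbb

bc->b; ca->a; cb->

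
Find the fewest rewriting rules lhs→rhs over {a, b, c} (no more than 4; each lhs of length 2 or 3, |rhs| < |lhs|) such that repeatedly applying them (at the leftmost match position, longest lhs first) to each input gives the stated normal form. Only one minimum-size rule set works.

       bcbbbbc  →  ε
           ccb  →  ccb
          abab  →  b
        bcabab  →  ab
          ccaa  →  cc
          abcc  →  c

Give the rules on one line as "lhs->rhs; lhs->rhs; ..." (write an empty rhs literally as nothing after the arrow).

aa->; ba->a; bc->a

  | bcbbbbc => abbbbc => abbba => abba => aba => aa => ε
  | ccb
  | abab => aab => b
  | bcabab => aabab => bab => ab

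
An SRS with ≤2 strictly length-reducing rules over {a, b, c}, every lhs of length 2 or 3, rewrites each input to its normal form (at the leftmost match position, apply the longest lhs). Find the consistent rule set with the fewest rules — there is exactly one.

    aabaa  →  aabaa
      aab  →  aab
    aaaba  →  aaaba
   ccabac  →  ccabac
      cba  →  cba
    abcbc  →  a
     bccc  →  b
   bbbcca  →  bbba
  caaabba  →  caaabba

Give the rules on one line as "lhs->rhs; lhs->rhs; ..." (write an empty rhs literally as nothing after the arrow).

abc->a; bc->b

  | aabaa
  | aab
  | aaaba
  | ccabac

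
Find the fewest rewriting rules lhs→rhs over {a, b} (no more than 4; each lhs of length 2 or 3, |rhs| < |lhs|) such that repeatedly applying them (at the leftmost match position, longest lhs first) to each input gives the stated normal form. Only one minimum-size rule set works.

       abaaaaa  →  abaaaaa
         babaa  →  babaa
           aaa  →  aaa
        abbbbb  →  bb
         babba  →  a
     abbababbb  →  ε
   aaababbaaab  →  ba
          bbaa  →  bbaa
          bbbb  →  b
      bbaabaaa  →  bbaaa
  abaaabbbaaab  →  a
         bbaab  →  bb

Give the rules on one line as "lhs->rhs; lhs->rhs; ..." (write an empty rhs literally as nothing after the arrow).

aab->; abb->bb; bbb->

  | abaaaaa
  | babaa
  | aaa
  | abbbbb => bbbbb => bb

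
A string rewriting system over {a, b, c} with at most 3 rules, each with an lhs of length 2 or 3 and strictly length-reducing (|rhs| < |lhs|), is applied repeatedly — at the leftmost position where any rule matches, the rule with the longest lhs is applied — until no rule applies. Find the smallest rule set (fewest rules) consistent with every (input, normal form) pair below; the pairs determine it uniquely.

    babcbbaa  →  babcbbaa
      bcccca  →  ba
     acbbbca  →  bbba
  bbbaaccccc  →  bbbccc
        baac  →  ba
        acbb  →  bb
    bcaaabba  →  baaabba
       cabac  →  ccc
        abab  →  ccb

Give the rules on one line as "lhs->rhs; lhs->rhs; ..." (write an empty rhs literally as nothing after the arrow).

  | babcbbaa
  | bcccca => bccca => bcca => bca => ba
  | acbbbca => bbbca => bbba
  | bbbaaccccc => bbbacccc => bbbccc

aba->cc; ac->; ca->a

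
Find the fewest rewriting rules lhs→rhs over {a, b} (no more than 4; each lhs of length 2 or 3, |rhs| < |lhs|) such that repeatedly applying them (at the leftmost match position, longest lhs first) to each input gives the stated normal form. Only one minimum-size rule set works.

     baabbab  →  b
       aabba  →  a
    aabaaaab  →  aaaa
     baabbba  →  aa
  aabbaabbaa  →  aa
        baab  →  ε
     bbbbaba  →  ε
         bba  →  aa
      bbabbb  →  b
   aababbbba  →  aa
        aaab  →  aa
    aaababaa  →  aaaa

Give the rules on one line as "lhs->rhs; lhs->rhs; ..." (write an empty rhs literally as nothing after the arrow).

ab->; ba->; bb->a

  | baabbab => abbab => bab => b
  | aabba => aba => a
  | aabaaaab => aaaaab => aaaa
  | baabbba => abbba => bba => aa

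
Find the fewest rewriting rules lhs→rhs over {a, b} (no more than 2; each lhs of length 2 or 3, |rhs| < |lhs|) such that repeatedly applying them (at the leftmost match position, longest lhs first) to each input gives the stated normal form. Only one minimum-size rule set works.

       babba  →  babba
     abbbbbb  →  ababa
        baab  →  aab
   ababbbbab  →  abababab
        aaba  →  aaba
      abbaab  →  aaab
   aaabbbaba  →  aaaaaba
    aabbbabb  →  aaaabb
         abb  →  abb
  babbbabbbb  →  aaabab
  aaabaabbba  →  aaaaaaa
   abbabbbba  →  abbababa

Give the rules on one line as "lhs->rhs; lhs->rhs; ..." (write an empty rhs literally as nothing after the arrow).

baa->aa; bbb->ba

  | babba
  | abbbbbb => ababbb => ababa
  | baab => aab
  | ababbbbab => abababab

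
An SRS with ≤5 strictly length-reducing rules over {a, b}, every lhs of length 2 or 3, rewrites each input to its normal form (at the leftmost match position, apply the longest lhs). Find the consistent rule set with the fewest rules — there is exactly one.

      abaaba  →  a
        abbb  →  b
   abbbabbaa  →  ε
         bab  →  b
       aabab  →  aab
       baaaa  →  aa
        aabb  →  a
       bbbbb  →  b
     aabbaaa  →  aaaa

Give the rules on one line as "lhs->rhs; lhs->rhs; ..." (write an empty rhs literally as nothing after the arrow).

abb->; ba->; baa->; bb->b

  | abaaba => aba => a
  | abbb => b
  | abbbabbaa => babbaa => bbaa => baa => ε
  | bab => b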